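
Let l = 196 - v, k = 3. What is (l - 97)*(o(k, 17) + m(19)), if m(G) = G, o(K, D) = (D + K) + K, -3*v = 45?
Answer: 4788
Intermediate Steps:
v = -15 (v = -⅓*45 = -15)
o(K, D) = D + 2*K
l = 211 (l = 196 - 1*(-15) = 196 + 15 = 211)
(l - 97)*(o(k, 17) + m(19)) = (211 - 97)*((17 + 2*3) + 19) = 114*((17 + 6) + 19) = 114*(23 + 19) = 114*42 = 4788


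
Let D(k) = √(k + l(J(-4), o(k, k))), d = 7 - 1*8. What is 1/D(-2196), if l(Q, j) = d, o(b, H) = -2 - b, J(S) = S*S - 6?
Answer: -I*√13/169 ≈ -0.021335*I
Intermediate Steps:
J(S) = -6 + S² (J(S) = S² - 6 = -6 + S²)
d = -1 (d = 7 - 8 = -1)
l(Q, j) = -1
D(k) = √(-1 + k) (D(k) = √(k - 1) = √(-1 + k))
1/D(-2196) = 1/(√(-1 - 2196)) = 1/(√(-2197)) = 1/(13*I*√13) = -I*√13/169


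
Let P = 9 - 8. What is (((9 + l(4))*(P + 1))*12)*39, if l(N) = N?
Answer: 12168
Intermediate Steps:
P = 1
(((9 + l(4))*(P + 1))*12)*39 = (((9 + 4)*(1 + 1))*12)*39 = ((13*2)*12)*39 = (26*12)*39 = 312*39 = 12168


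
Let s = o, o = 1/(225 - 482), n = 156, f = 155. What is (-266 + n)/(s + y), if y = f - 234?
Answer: 14135/10152 ≈ 1.3923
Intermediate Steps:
y = -79 (y = 155 - 234 = -79)
o = -1/257 (o = 1/(-257) = -1/257 ≈ -0.0038911)
s = -1/257 ≈ -0.0038911
(-266 + n)/(s + y) = (-266 + 156)/(-1/257 - 79) = -110/(-20304/257) = -110*(-257/20304) = 14135/10152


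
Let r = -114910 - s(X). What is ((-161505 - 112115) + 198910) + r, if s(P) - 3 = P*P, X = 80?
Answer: -196023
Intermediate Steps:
s(P) = 3 + P**2 (s(P) = 3 + P*P = 3 + P**2)
r = -121313 (r = -114910 - (3 + 80**2) = -114910 - (3 + 6400) = -114910 - 1*6403 = -114910 - 6403 = -121313)
((-161505 - 112115) + 198910) + r = ((-161505 - 112115) + 198910) - 121313 = (-273620 + 198910) - 121313 = -74710 - 121313 = -196023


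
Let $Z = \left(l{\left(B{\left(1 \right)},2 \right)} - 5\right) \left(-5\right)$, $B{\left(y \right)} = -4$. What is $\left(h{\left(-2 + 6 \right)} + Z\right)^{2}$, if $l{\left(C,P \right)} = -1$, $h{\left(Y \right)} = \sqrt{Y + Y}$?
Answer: $908 + 120 \sqrt{2} \approx 1077.7$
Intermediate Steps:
$h{\left(Y \right)} = \sqrt{2} \sqrt{Y}$ ($h{\left(Y \right)} = \sqrt{2 Y} = \sqrt{2} \sqrt{Y}$)
$Z = 30$ ($Z = \left(-1 - 5\right) \left(-5\right) = \left(-6\right) \left(-5\right) = 30$)
$\left(h{\left(-2 + 6 \right)} + Z\right)^{2} = \left(\sqrt{2} \sqrt{-2 + 6} + 30\right)^{2} = \left(\sqrt{2} \sqrt{4} + 30\right)^{2} = \left(\sqrt{2} \cdot 2 + 30\right)^{2} = \left(2 \sqrt{2} + 30\right)^{2} = \left(30 + 2 \sqrt{2}\right)^{2}$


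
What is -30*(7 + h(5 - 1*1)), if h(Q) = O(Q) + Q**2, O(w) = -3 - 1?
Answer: -570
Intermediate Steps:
O(w) = -4
h(Q) = -4 + Q**2
-30*(7 + h(5 - 1*1)) = -30*(7 + (-4 + (5 - 1*1)**2)) = -30*(7 + (-4 + (5 - 1)**2)) = -30*(7 + (-4 + 4**2)) = -30*(7 + (-4 + 16)) = -30*(7 + 12) = -30*19 = -570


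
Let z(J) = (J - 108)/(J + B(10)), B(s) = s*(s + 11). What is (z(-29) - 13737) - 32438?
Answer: -8357812/181 ≈ -46176.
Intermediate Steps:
B(s) = s*(11 + s)
z(J) = (-108 + J)/(210 + J) (z(J) = (J - 108)/(J + 10*(11 + 10)) = (-108 + J)/(J + 10*21) = (-108 + J)/(J + 210) = (-108 + J)/(210 + J))
(z(-29) - 13737) - 32438 = ((-108 - 29)/(210 - 29) - 13737) - 32438 = (-137/181 - 13737) - 32438 = -2486534/181 - 32438 = -8357812/181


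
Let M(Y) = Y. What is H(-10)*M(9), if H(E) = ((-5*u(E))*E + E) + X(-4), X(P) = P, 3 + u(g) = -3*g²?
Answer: -136476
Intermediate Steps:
u(g) = -3 - 3*g²
H(E) = -4 + E + E*(15 + 15*E²) (H(E) = ((-5*(-3 - 3*E²))*E + E) - 4 = ((15 + 15*E²)*E + E) - 4 = (E*(15 + 15*E²) + E) - 4 = (E + E*(15 + 15*E²)) - 4 = -4 + E + E*(15 + 15*E²))
H(-10)*M(9) = (-4 + 15*(-10)³ + 16*(-10))*9 = (-4 + 15*(-1000) - 160)*9 = (-4 - 15000 - 160)*9 = -15164*9 = -136476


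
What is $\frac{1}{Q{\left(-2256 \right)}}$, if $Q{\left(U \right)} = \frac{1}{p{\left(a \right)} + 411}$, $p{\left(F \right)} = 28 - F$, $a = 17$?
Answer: $422$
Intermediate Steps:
$Q{\left(U \right)} = \frac{1}{422}$ ($Q{\left(U \right)} = \frac{1}{\left(28 - 17\right) + 411} = \frac{1}{11 + 411} = \frac{1}{422}$)
$\frac{1}{Q{\left(-2256 \right)}} = \frac{1}{\frac{1}{422}} = 422$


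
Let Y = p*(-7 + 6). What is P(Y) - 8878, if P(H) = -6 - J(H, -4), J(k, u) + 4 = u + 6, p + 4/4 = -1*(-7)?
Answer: -8882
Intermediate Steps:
p = 6 (p = -1 - 1*(-7) = -1 + 7 = 6)
J(k, u) = 2 + u (J(k, u) = -4 + (u + 6) = -4 + (6 + u) = 2 + u)
Y = -6 (Y = 6*(-7 + 6) = 6*(-1) = -6)
P(H) = -4 (P(H) = -6 - (2 - 4) = -6 - 1*(-2) = -6 + 2 = -4)
P(Y) - 8878 = -4 - 8878 = -8882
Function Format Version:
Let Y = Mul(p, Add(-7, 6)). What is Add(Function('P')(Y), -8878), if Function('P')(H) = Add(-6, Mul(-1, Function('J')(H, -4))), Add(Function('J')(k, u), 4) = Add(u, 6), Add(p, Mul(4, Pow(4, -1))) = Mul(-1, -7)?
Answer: -8882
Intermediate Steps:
p = 6 (p = Add(-1, Mul(-1, -7)) = Add(-1, 7) = 6)
Function('J')(k, u) = Add(2, u) (Function('J')(k, u) = Add(-4, Add(u, 6)) = Add(-4, Add(6, u)) = Add(2, u))
Y = -6 (Y = Mul(6, Add(-7, 6)) = Mul(6, -1) = -6)
Function('P')(H) = -4 (Function('P')(H) = Add(-6, Mul(-1, Add(2, -4))) = Add(-6, Mul(-1, -2)) = Add(-6, 2) = -4)
Add(Function('P')(Y), -8878) = Add(-4, -8878) = -8882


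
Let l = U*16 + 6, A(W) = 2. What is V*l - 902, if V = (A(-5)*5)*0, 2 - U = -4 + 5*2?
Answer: -902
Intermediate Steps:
U = -4 (U = 2 - (-4 + 5*2) = 2 - (-4 + 10) = 2 - 1*6 = 2 - 6 = -4)
l = -58 (l = -4*16 + 6 = -64 + 6 = -58)
V = 0 (V = (2*5)*0 = 10*0 = 0)
V*l - 902 = 0*(-58) - 902 = 0 - 902 = -902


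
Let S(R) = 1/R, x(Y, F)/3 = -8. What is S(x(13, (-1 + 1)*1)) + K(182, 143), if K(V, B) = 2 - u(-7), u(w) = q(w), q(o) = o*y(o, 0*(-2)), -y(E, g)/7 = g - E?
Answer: -8185/24 ≈ -341.04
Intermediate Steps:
y(E, g) = -7*g + 7*E (y(E, g) = -7*(g - E) = -7*g + 7*E)
q(o) = 7*o² (q(o) = o*(-0*(-2) + 7*o) = o*(-7*0 + 7*o) = o*(0 + 7*o) = o*(7*o) = 7*o²)
u(w) = 7*w²
x(Y, F) = -24 (x(Y, F) = 3*(-8) = -24)
K(V, B) = -341 (K(V, B) = 2 - 7*(-7)² = 2 - 7*49 = 2 - 1*343 = 2 - 343 = -341)
S(x(13, (-1 + 1)*1)) + K(182, 143) = 1/(-24) - 341 = -1/24 - 341 = -8185/24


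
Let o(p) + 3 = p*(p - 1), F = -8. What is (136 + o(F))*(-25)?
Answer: -5125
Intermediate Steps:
o(p) = -3 + p*(-1 + p) (o(p) = -3 + p*(p - 1) = -3 + p*(-1 + p))
(136 + o(F))*(-25) = (136 + (-3 + (-8)² - 1*(-8)))*(-25) = (136 + (-3 + 64 + 8))*(-25) = (136 + 69)*(-25) = 205*(-25) = -5125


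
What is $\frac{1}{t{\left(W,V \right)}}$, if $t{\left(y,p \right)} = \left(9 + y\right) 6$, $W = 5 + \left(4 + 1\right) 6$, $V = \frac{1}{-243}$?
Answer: $\frac{1}{264} \approx 0.0037879$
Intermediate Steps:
$V = - \frac{1}{243} \approx -0.0041152$
$W = 35$ ($W = 5 + 5 \cdot 6 = 5 + 30 = 35$)
$t{\left(y,p \right)} = 54 + 6 y$
$\frac{1}{t{\left(W,V \right)}} = \frac{1}{54 + 6 \cdot 35} = \frac{1}{54 + 210} = \frac{1}{264}$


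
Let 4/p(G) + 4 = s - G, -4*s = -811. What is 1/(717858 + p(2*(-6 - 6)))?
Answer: 891/639611494 ≈ 1.3930e-6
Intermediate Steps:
s = 811/4 (s = -¼*(-811) = 811/4 ≈ 202.75)
p(G) = 4/(795/4 - G) (p(G) = 4/(-4 + (811/4 - G)) = 4/(795/4 - G))
1/(717858 + p(2*(-6 - 6))) = 1/(717858 - 16/(-795 + 4*(2*(-6 - 6)))) = 1/(717858 - 16/(-795 + 4*(2*(-12)))) = 1/(717858 - 16/(-795 + 4*(-24))) = 1/(717858 - 16/(-795 - 96)) = 1/(717858 - 16/(-891)) = 1/(717858 - 16*(-1/891)) = 1/(717858 + 16/891) = 1/(639611494/891) = 891/639611494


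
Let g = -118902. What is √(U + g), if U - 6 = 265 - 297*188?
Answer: I*√174467 ≈ 417.69*I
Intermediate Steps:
U = -55565 (U = 6 + (265 - 297*188) = 6 + (265 - 55836) = 6 - 55571 = -55565)
√(U + g) = √(-55565 - 118902) = √(-174467) = I*√174467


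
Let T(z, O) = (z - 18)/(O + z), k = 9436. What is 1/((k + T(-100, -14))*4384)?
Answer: 57/2358201824 ≈ 2.4171e-8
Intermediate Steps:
T(z, O) = (-18 + z)/(O + z)
1/((k + T(-100, -14))*4384) = 1/((9436 + (-18 - 100)/(-14 - 100))*4384) = (1/4384)/(9436 - 118/(-114)) = (1/4384)/(9436 - 1/114*(-118)) = (1/4384)/(9436 + 59/57) = (1/4384)/(537911/57) = (57/537911)*(1/4384) = 57/2358201824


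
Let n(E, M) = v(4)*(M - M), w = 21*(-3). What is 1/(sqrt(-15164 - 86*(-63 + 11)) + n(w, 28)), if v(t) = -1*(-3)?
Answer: -I*sqrt(33)/594 ≈ -0.009671*I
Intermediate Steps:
v(t) = 3
w = -63
n(E, M) = 0 (n(E, M) = 3*(M - M) = 3*0 = 0)
1/(sqrt(-15164 - 86*(-63 + 11)) + n(w, 28)) = 1/(sqrt(-15164 - 86*(-63 + 11)) + 0) = 1/(sqrt(-15164 - 86*(-52)) + 0) = 1/(sqrt(-15164 + 4472) + 0) = 1/(sqrt(-10692) + 0) = 1/(18*I*sqrt(33) + 0) = 1/(18*I*sqrt(33)) = -I*sqrt(33)/594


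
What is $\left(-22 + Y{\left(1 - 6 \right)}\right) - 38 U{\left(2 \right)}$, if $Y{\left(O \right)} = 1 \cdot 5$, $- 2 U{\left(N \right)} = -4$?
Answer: $-93$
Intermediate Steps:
$U{\left(N \right)} = 2$ ($U{\left(N \right)} = \left(- \frac{1}{2}\right) \left(-4\right) = 2$)
$Y{\left(O \right)} = 5$
$\left(-22 + Y{\left(1 - 6 \right)}\right) - 38 U{\left(2 \right)} = \left(-22 + 5\right) - 76 = -17 - 76 = -93$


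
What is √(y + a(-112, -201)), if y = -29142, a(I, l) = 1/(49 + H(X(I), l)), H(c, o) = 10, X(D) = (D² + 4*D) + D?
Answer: I*√101443243/59 ≈ 170.71*I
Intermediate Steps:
X(D) = D² + 5*D
a(I, l) = 1/59 (a(I, l) = 1/(49 + 10) = 1/59)
√(y + a(-112, -201)) = √(-29142 + 1/59) = √(-1719377/59) = I*√101443243/59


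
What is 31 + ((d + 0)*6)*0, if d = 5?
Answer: 31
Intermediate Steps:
31 + ((d + 0)*6)*0 = 31 + ((5 + 0)*6)*0 = 31 + (5*6)*0 = 31 + 30*0 = 31 + 0 = 31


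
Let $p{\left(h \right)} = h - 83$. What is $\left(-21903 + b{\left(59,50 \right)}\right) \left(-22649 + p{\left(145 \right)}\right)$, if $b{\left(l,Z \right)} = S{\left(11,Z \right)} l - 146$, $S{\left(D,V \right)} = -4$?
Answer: $503351295$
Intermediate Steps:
$p{\left(h \right)} = -83 + h$
$b{\left(l,Z \right)} = -146 - 4 l$ ($b{\left(l,Z \right)} = - 4 l - 146 = -146 - 4 l$)
$\left(-21903 + b{\left(59,50 \right)}\right) \left(-22649 + p{\left(145 \right)}\right) = \left(-21903 - 382\right) \left(-22649 + \left(-83 + 145\right)\right) = \left(-21903 - 382\right) \left(-22649 + 62\right) = \left(-21903 - 382\right) \left(-22587\right) = \left(-22285\right) \left(-22587\right) = 503351295$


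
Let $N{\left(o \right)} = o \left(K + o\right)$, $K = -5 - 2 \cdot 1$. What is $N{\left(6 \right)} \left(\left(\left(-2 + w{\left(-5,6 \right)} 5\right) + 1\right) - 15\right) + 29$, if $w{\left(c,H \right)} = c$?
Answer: $275$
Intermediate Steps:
$K = -7$ ($K = -5 - 2 = -7$)
$N{\left(o \right)} = o \left(-7 + o\right)$
$N{\left(6 \right)} \left(\left(\left(-2 + w{\left(-5,6 \right)} 5\right) + 1\right) - 15\right) + 29 = 6 \left(-7 + 6\right) \left(\left(\left(-2 - 25\right) + 1\right) - 15\right) + 29 = 6 \left(-1\right) \left(\left(\left(-2 - 25\right) + 1\right) - 15\right) + 29 = - 6 \left(\left(-27 + 1\right) - 15\right) + 29 = - 6 \left(-26 - 15\right) + 29 = \left(-6\right) \left(-41\right) + 29 = 246 + 29 = 275$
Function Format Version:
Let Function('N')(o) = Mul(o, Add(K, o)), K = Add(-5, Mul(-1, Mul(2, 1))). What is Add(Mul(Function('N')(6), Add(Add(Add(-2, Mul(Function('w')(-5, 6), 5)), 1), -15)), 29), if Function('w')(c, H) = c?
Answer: 275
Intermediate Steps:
K = -7 (K = Add(-5, Mul(-1, 2)) = Add(-5, -2) = -7)
Function('N')(o) = Mul(o, Add(-7, o))
Add(Mul(Function('N')(6), Add(Add(Add(-2, Mul(Function('w')(-5, 6), 5)), 1), -15)), 29) = Add(Mul(Mul(6, Add(-7, 6)), Add(Add(Add(-2, Mul(-5, 5)), 1), -15)), 29) = Add(Mul(Mul(6, -1), Add(Add(Add(-2, -25), 1), -15)), 29) = Add(Mul(-6, Add(Add(-27, 1), -15)), 29) = Add(Mul(-6, Add(-26, -15)), 29) = Add(Mul(-6, -41), 29) = Add(246, 29) = 275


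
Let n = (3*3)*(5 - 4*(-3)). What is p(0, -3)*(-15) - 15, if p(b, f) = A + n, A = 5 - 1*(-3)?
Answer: -2430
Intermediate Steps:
A = 8 (A = 5 + 3 = 8)
n = 153 (n = 9*(5 + 12) = 9*17 = 153)
p(b, f) = 161 (p(b, f) = 8 + 153 = 161)
p(0, -3)*(-15) - 15 = 161*(-15) - 15 = -2415 - 15 = -2430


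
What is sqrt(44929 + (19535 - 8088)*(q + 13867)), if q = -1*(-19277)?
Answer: sqrt(379444297) ≈ 19479.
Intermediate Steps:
q = 19277
sqrt(44929 + (19535 - 8088)*(q + 13867)) = sqrt(44929 + (19535 - 8088)*(19277 + 13867)) = sqrt(44929 + 11447*33144) = sqrt(44929 + 379399368) = sqrt(379444297)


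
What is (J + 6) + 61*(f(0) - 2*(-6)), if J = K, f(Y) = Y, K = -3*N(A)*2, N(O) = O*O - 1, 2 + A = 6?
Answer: 648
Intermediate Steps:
A = 4 (A = -2 + 6 = 4)
N(O) = -1 + O² (N(O) = O² - 1 = -1 + O²)
K = -90 (K = -3*(-1 + 4²)*2 = -3*(-1 + 16)*2 = -3*15*2 = -45*2 = -90)
J = -90
(J + 6) + 61*(f(0) - 2*(-6)) = (-90 + 6) + 61*(0 - 2*(-6)) = -84 + 61*(0 + 12) = -84 + 61*12 = -84 + 732 = 648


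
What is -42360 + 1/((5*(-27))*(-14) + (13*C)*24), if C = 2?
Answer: -106493039/2514 ≈ -42360.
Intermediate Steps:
-42360 + 1/((5*(-27))*(-14) + (13*C)*24) = -42360 + 1/((5*(-27))*(-14) + (13*2)*24) = -42360 + 1/(-135*(-14) + 26*24) = -42360 + 1/(1890 + 624) = -42360 + 1/2514 = -106493039/2514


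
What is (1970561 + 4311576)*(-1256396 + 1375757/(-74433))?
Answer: -587497280593243825/74433 ≈ -7.8930e+12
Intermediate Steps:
(1970561 + 4311576)*(-1256396 + 1375757/(-74433)) = 6282137*(-1256396 + 1375757*(-1/74433)) = 6282137*(-1256396 - 1375757/74433) = 6282137*(-93518699225/74433) = -587497280593243825/74433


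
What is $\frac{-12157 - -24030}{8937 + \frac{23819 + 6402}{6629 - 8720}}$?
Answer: $\frac{24826443}{18657046} \approx 1.3307$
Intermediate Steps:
$\frac{-12157 - -24030}{8937 + \frac{23819 + 6402}{6629 - 8720}} = \frac{-12157 + 24030}{8937 + \frac{30221}{-2091}} = \frac{11873}{8937 + 30221 \left(- \frac{1}{2091}\right)} = \frac{11873}{8937 - \frac{30221}{2091}} = \frac{11873}{\frac{18657046}{2091}} = 11873 \cdot \frac{2091}{18657046} = \frac{24826443}{18657046}$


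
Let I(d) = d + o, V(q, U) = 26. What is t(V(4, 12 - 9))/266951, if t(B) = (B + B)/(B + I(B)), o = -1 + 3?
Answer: 26/7207677 ≈ 3.6073e-6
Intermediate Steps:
o = 2
I(d) = 2 + d (I(d) = d + 2 = 2 + d)
t(B) = 2*B/(2 + 2*B) (t(B) = (B + B)/(B + (2 + B)) = (2*B)/(2 + 2*B) = 2*B/(2 + 2*B))
t(V(4, 12 - 9))/266951 = (26/(1 + 26))/266951 = (26/27)*(1/266951) = 26/7207677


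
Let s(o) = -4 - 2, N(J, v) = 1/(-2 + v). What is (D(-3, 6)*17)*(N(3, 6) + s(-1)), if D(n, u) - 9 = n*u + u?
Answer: 1173/4 ≈ 293.25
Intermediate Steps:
s(o) = -6
D(n, u) = 9 + u + n*u (D(n, u) = 9 + (n*u + u) = 9 + (u + n*u) = 9 + u + n*u)
(D(-3, 6)*17)*(N(3, 6) + s(-1)) = ((9 + 6 - 3*6)*17)*(1/(-2 + 6) - 6) = ((9 + 6 - 18)*17)*(1/4 - 6) = (-3*17)*(¼ - 6) = -51*(-23/4) = 1173/4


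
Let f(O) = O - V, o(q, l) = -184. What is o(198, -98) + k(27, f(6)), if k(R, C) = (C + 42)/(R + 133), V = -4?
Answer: -7347/40 ≈ -183.68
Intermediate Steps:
f(O) = 4 + O (f(O) = O - 1*(-4) = O + 4 = 4 + O)
k(R, C) = (42 + C)/(133 + R)
o(198, -98) + k(27, f(6)) = -184 + (42 + (4 + 6))/(133 + 27) = -184 + (42 + 10)/160 = -184 + (1/160)*52 = -184 + 13/40 = -7347/40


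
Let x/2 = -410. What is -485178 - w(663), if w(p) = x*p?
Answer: 58482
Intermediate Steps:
x = -820 (x = 2*(-410) = -820)
w(p) = -820*p
-485178 - w(663) = -485178 - (-820)*663 = -485178 - 1*(-543660) = -485178 + 543660 = 58482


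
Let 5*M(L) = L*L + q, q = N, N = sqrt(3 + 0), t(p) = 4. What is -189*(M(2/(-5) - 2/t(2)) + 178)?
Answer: -16836309/500 - 189*sqrt(3)/5 ≈ -33738.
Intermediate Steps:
N = sqrt(3) ≈ 1.7320
q = sqrt(3) ≈ 1.7320
M(L) = sqrt(3)/5 + L**2/5 (M(L) = (L*L + sqrt(3))/5 = (L**2 + sqrt(3))/5 = (sqrt(3) + L**2)/5 = sqrt(3)/5 + L**2/5)
-189*(M(2/(-5) - 2/t(2)) + 178) = -189*((sqrt(3)/5 + (2/(-5) - 2/4)**2/5) + 178) = -189*((sqrt(3)/5 + (2*(-1/5) - 2*1/4)**2/5) + 178) = -189*((sqrt(3)/5 + (-2/5 - 1/2)**2/5) + 178) = -189*((sqrt(3)/5 + (-9/10)**2/5) + 178) = -189*((sqrt(3)/5 + (1/5)*(81/100)) + 178) = -189*((sqrt(3)/5 + 81/500) + 178) = -189*((81/500 + sqrt(3)/5) + 178) = -189*(89081/500 + sqrt(3)/5) = -16836309/500 - 189*sqrt(3)/5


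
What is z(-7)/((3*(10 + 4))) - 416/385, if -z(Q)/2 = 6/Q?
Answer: -2802/2695 ≈ -1.0397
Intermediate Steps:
z(Q) = -12/Q
z(-7)/((3*(10 + 4))) - 416/385 = (-12/(-7))/((3*(10 + 4))) - 416/385 = (-12*(-⅐))/((3*14)) - 416*1/385 = (12/7)/42 - 416/385 = (12/7)*(1/42) - 416/385 = 2/49 - 416/385 = -2802/2695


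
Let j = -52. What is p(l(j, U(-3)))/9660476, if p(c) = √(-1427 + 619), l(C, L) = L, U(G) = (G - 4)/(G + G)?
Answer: I*√202/4830238 ≈ 2.9424e-6*I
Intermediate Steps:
U(G) = (-4 + G)/(2*G) (U(G) = (-4 + G)/((2*G)) = (-4 + G)*(1/(2*G)) = (-4 + G)/(2*G))
p(c) = 2*I*√202 (p(c) = √(-808) = 2*I*√202)
p(l(j, U(-3)))/9660476 = (2*I*√202)/9660476 = (2*I*√202)*(1/9660476) = I*√202/4830238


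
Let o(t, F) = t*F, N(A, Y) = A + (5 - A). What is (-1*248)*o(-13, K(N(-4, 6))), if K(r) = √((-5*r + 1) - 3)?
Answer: 9672*I*√3 ≈ 16752.0*I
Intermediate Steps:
N(A, Y) = 5
K(r) = √(-2 - 5*r) (K(r) = √((1 - 5*r) - 3) = √(-2 - 5*r))
o(t, F) = F*t
(-1*248)*o(-13, K(N(-4, 6))) = (-1*248)*(√(-2 - 5*5)*(-13)) = -248*√(-2 - 25)*(-13) = -248*√(-27)*(-13) = -248*3*I*√3*(-13) = -(-9672)*I*√3 = 9672*I*√3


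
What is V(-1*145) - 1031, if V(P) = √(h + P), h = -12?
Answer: -1031 + I*√157 ≈ -1031.0 + 12.53*I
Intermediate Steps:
V(P) = √(-12 + P)
V(-1*145) - 1031 = √(-12 - 1*145) - 1031 = √(-12 - 145) - 1031 = √(-157) - 1031 = I*√157 - 1031 = -1031 + I*√157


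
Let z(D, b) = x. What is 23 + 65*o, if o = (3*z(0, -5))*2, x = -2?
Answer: -757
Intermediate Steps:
z(D, b) = -2
o = -12 (o = (3*(-2))*2 = -6*2 = -12)
23 + 65*o = 23 + 65*(-12) = 23 - 780 = -757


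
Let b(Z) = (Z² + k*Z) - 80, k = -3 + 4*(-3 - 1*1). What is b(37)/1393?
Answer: 586/1393 ≈ 0.42067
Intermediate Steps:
k = -19 (k = -3 + 4*(-3 - 1) = -3 + 4*(-4) = -3 - 16 = -19)
b(Z) = -80 + Z² - 19*Z (b(Z) = (Z² - 19*Z) - 80 = -80 + Z² - 19*Z)
b(37)/1393 = (-80 + 37² - 19*37)/1393 = (-80 + 1369 - 703)*(1/1393) = 586*(1/1393) = 586/1393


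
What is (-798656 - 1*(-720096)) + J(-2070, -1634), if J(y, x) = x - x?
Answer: -78560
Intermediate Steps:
J(y, x) = 0
(-798656 - 1*(-720096)) + J(-2070, -1634) = (-798656 - 1*(-720096)) + 0 = (-798656 + 720096) + 0 = -78560 + 0 = -78560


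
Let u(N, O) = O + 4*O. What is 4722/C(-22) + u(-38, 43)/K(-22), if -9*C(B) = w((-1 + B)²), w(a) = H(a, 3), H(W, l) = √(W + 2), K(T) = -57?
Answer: -215/57 - 14166*√59/59 ≈ -1848.0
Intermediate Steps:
u(N, O) = 5*O
H(W, l) = √(2 + W)
w(a) = √(2 + a)
C(B) = -√(2 + (-1 + B)²)/9
4722/C(-22) + u(-38, 43)/K(-22) = 4722/((-√(2 + (-1 - 22)²)/9)) + (5*43)/(-57) = 4722/((-√(2 + (-23)²)/9)) + 215*(-1/57) = 4722/((-√(2 + 529)/9)) - 215/57 = 4722/((-√59/3)) - 215/57 = 4722*(-3*√59/59) - 215/57 = -14166*√59/59 - 215/57 = -215/57 - 14166*√59/59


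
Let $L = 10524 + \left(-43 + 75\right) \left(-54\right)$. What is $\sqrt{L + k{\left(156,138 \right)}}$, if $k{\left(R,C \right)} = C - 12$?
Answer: $\sqrt{8922} \approx 94.456$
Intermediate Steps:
$k{\left(R,C \right)} = -12 + C$
$L = 8796$ ($L = 10524 + 32 \left(-54\right) = 10524 - 1728 = 8796$)
$\sqrt{L + k{\left(156,138 \right)}} = \sqrt{8796 + \left(-12 + 138\right)} = \sqrt{8796 + 126} = \sqrt{8922}$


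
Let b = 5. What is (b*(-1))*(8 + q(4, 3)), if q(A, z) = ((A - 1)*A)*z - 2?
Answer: -210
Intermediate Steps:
q(A, z) = -2 + A*z*(-1 + A) (q(A, z) = ((-1 + A)*A)*z - 2 = (A*(-1 + A))*z - 2 = A*z*(-1 + A) - 2 = -2 + A*z*(-1 + A))
(b*(-1))*(8 + q(4, 3)) = (5*(-1))*(8 + (-2 + 3*4² - 1*4*3)) = -5*(8 + (-2 + 3*16 - 12)) = -5*(8 + (-2 + 48 - 12)) = -5*(8 + 34) = -5*42 = -210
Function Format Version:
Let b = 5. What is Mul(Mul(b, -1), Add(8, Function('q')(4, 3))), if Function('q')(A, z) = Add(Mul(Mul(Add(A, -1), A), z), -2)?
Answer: -210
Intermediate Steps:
Function('q')(A, z) = Add(-2, Mul(A, z, Add(-1, A))) (Function('q')(A, z) = Add(Mul(Mul(Add(-1, A), A), z), -2) = Add(Mul(Mul(A, Add(-1, A)), z), -2) = Add(Mul(A, z, Add(-1, A)), -2) = Add(-2, Mul(A, z, Add(-1, A))))
Mul(Mul(b, -1), Add(8, Function('q')(4, 3))) = Mul(Mul(5, -1), Add(8, Add(-2, Mul(3, Pow(4, 2)), Mul(-1, 4, 3)))) = Mul(-5, Add(8, Add(-2, Mul(3, 16), -12))) = Mul(-5, Add(8, Add(-2, 48, -12))) = Mul(-5, Add(8, 34)) = Mul(-5, 42) = -210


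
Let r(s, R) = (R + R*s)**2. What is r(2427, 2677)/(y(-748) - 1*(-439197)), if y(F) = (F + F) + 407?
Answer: 10561707014884/109527 ≈ 9.6430e+7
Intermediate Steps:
y(F) = 407 + 2*F (y(F) = 2*F + 407 = 407 + 2*F)
r(2427, 2677)/(y(-748) - 1*(-439197)) = (2677**2*(1 + 2427)**2)/((407 + 2*(-748)) - 1*(-439197)) = (7166329*2428**2)/((407 - 1496) + 439197) = (7166329*5895184)/(-1089 + 439197) = 42246828059536/438108 = 42246828059536*(1/438108) = 10561707014884/109527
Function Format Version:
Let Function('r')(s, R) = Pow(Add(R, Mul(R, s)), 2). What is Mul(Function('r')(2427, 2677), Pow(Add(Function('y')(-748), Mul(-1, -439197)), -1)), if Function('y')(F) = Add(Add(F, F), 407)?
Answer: Rational(10561707014884, 109527) ≈ 9.6430e+7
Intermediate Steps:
Function('y')(F) = Add(407, Mul(2, F)) (Function('y')(F) = Add(Mul(2, F), 407) = Add(407, Mul(2, F)))
Mul(Function('r')(2427, 2677), Pow(Add(Function('y')(-748), Mul(-1, -439197)), -1)) = Mul(Mul(Pow(2677, 2), Pow(Add(1, 2427), 2)), Pow(Add(Add(407, Mul(2, -748)), Mul(-1, -439197)), -1)) = Mul(Mul(7166329, Pow(2428, 2)), Pow(Add(Add(407, -1496), 439197), -1)) = Mul(Mul(7166329, 5895184), Pow(Add(-1089, 439197), -1)) = Mul(42246828059536, Pow(438108, -1)) = Mul(42246828059536, Rational(1, 438108)) = Rational(10561707014884, 109527)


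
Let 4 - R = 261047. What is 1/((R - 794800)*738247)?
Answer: -1/779472927221 ≈ -1.2829e-12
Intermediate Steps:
R = -261043 (R = 4 - 1*261047 = 4 - 261047 = -261043)
1/((R - 794800)*738247) = 1/(-261043 - 794800*738247) = (1/738247)/(-1055843) = -1/1055843*1/738247 = -1/779472927221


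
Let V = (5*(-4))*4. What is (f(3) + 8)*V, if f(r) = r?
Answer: -880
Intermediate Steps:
V = -80 (V = -20*4 = -80)
(f(3) + 8)*V = (3 + 8)*(-80) = 11*(-80) = -880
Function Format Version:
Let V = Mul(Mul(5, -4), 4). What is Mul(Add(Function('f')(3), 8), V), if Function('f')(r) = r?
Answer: -880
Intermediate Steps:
V = -80 (V = Mul(-20, 4) = -80)
Mul(Add(Function('f')(3), 8), V) = Mul(Add(3, 8), -80) = Mul(11, -80) = -880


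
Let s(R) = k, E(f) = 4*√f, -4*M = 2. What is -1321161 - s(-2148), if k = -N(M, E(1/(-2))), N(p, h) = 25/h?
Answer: -1321161 - 25*I*√2/4 ≈ -1.3212e+6 - 8.8388*I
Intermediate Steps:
M = -½ (M = -¼*2 = -½ ≈ -0.50000)
k = 25*I*√2/4 (k = -25/(4*√(1/(-2))) = -25/(4*√(-½)) = -25/(4*(I*√2/2)) = -25/(2*I*√2) = -25*(-I*√2/4) = -(-25)*I*√2/4 = 25*I*√2/4 ≈ 8.8388*I)
s(R) = 25*I*√2/4
-1321161 - s(-2148) = -1321161 - 25*I*√2/4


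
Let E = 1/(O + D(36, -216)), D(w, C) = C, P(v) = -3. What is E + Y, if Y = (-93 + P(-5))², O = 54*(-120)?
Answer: 61710335/6696 ≈ 9216.0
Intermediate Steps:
O = -6480
E = -1/6696 (E = 1/(-6480 - 216) = 1/(-6696) = -1/6696 ≈ -0.00014934)
Y = 9216 (Y = (-93 - 3)² = (-96)² = 9216)
E + Y = -1/6696 + 9216 = 61710335/6696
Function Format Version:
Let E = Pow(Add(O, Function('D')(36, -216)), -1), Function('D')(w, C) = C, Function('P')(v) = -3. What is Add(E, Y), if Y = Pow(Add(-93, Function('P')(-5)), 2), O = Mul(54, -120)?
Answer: Rational(61710335, 6696) ≈ 9216.0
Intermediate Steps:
O = -6480
E = Rational(-1, 6696) (E = Pow(Add(-6480, -216), -1) = Pow(-6696, -1) = Rational(-1, 6696) ≈ -0.00014934)
Y = 9216 (Y = Pow(Add(-93, -3), 2) = Pow(-96, 2) = 9216)
Add(E, Y) = Add(Rational(-1, 6696), 9216) = Rational(61710335, 6696)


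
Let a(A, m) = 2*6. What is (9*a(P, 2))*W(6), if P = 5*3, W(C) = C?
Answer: 648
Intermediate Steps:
P = 15
a(A, m) = 12
(9*a(P, 2))*W(6) = (9*12)*6 = 108*6 = 648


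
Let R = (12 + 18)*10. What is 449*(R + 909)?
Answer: 542841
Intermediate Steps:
R = 300 (R = 30*10 = 300)
449*(R + 909) = 449*(300 + 909) = 449*1209 = 542841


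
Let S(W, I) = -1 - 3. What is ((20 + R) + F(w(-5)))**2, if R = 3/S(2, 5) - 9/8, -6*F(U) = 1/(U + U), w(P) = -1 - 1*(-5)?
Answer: 755161/2304 ≈ 327.76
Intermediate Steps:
w(P) = 4 (w(P) = -1 + 5 = 4)
S(W, I) = -4
F(U) = -1/(12*U) (F(U) = -1/(6*(U + U)) = -1/(2*U)/6 = -1/(12*U))
R = -15/8 (R = 3/(-4) - 9/8 = 3*(-1/4) - 9*1/8 = -3/4 - 9/8 = -15/8 ≈ -1.8750)
((20 + R) + F(w(-5)))**2 = ((20 - 15/8) - 1/12/4)**2 = (145/8 - 1/12*1/4)**2 = (145/8 - 1/48)**2 = (869/48)**2 = 755161/2304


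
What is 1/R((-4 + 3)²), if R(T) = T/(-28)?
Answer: -28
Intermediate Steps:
R(T) = -T/28 (R(T) = T*(-1/28) = -T/28)
1/R((-4 + 3)²) = 1/(-(-4 + 3)²/28) = 1/(-1/28*(-1)²) = 1/(-1/28*1) = 1/(-1/28) = -28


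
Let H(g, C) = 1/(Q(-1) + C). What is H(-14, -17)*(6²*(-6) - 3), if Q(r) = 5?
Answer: 73/4 ≈ 18.250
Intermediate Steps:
H(g, C) = 1/(5 + C)
H(-14, -17)*(6²*(-6) - 3) = (6²*(-6) - 3)/(5 - 17) = (36*(-6) - 3)/(-12) = -(-216 - 3)/12 = -1/12*(-219) = 73/4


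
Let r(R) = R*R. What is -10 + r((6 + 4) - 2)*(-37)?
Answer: -2378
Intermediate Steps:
r(R) = R²
-10 + r((6 + 4) - 2)*(-37) = -10 + ((6 + 4) - 2)²*(-37) = -10 + (10 - 2)²*(-37) = -10 + 8²*(-37) = -10 + 64*(-37) = -10 - 2368 = -2378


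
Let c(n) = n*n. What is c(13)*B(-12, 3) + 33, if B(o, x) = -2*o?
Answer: 4089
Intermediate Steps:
c(n) = n²
c(13)*B(-12, 3) + 33 = 13²*(-2*(-12)) + 33 = 169*24 + 33 = 4056 + 33 = 4089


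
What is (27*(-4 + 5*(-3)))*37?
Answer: -18981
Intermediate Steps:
(27*(-4 + 5*(-3)))*37 = (27*(-4 - 15))*37 = (27*(-19))*37 = -513*37 = -18981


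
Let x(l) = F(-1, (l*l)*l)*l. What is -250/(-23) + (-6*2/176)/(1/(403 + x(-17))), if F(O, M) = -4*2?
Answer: -2381/92 ≈ -25.880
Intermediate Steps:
F(O, M) = -8
x(l) = -8*l
-250/(-23) + (-6*2/176)/(1/(403 + x(-17))) = -250/(-23) + (-6*2/176)/(1/(403 - 8*(-17))) = -250*(-1/23) + (-12*1/176)/(1/(403 + 136)) = 250/23 - 3/(44*(1/539)) = 250/23 - 3/(44*1/539) = 250/23 - 3/44*539 = 250/23 - 147/4 = -2381/92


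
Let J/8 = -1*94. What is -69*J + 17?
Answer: 51905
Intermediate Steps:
J = -752 (J = 8*(-1*94) = 8*(-94) = -752)
-69*J + 17 = -69*(-752) + 17 = 51888 + 17 = 51905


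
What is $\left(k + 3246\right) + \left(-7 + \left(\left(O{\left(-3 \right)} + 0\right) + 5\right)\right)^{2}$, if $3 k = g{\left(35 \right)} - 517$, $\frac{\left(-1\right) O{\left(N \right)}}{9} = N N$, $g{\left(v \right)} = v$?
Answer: $\frac{29923}{3} \approx 9974.3$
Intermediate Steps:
$O{\left(N \right)} = - 9 N^{2}$ ($O{\left(N \right)} = - 9 N N = - 9 N^{2}$)
$k = - \frac{482}{3}$ ($k = \frac{35 - 517}{3} = \frac{1}{3} \left(-482\right) = - \frac{482}{3} \approx -160.67$)
$\left(k + 3246\right) + \left(-7 + \left(\left(O{\left(-3 \right)} + 0\right) + 5\right)\right)^{2} = \left(- \frac{482}{3} + 3246\right) + \left(-7 + \left(\left(- 9 \left(-3\right)^{2} + 0\right) + 5\right)\right)^{2} = \frac{9256}{3} + \left(-7 + \left(\left(\left(-9\right) 9 + 0\right) + 5\right)\right)^{2} = \frac{9256}{3} + \left(-7 + \left(\left(-81 + 0\right) + 5\right)\right)^{2} = \frac{9256}{3} + \left(-7 + \left(-81 + 5\right)\right)^{2} = \frac{9256}{3} + \left(-7 - 76\right)^{2} = \frac{9256}{3} + \left(-83\right)^{2} = \frac{9256}{3} + 6889 = \frac{29923}{3}$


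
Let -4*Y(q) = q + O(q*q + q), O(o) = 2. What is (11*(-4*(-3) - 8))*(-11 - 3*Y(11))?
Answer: -55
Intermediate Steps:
Y(q) = -½ - q/4 (Y(q) = -(q + 2)/4 = -(2 + q)/4 = -½ - q/4)
(11*(-4*(-3) - 8))*(-11 - 3*Y(11)) = (11*(-4*(-3) - 8))*(-11 - 3*(-½ - ¼*11)) = (11*(12 - 8))*(-11 - 3*(-½ - 11/4)) = (11*4)*(-11 - 3*(-13/4)) = 44*(-11 + 39/4) = 44*(-5/4) = -55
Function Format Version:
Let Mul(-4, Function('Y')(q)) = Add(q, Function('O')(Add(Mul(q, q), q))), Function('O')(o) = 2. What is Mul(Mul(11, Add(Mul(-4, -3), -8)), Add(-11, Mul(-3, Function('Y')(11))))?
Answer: -55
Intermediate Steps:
Function('Y')(q) = Add(Rational(-1, 2), Mul(Rational(-1, 4), q)) (Function('Y')(q) = Mul(Rational(-1, 4), Add(q, 2)) = Mul(Rational(-1, 4), Add(2, q)) = Add(Rational(-1, 2), Mul(Rational(-1, 4), q)))
Mul(Mul(11, Add(Mul(-4, -3), -8)), Add(-11, Mul(-3, Function('Y')(11)))) = Mul(Mul(11, Add(Mul(-4, -3), -8)), Add(-11, Mul(-3, Add(Rational(-1, 2), Mul(Rational(-1, 4), 11))))) = Mul(Mul(11, Add(12, -8)), Add(-11, Mul(-3, Add(Rational(-1, 2), Rational(-11, 4))))) = Mul(Mul(11, 4), Add(-11, Mul(-3, Rational(-13, 4)))) = Mul(44, Add(-11, Rational(39, 4))) = Mul(44, Rational(-5, 4)) = -55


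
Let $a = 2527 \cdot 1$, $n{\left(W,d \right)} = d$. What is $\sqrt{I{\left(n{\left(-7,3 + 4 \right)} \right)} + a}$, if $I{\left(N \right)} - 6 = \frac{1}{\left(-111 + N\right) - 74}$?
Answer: $\frac{3 \sqrt{8917266}}{178} \approx 50.329$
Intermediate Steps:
$I{\left(N \right)} = 6 + \frac{1}{-185 + N}$ ($I{\left(N \right)} = 6 + \frac{1}{\left(-111 + N\right) - 74} = 6 + \frac{1}{-185 + N}$)
$a = 2527$
$\sqrt{I{\left(n{\left(-7,3 + 4 \right)} \right)} + a} = \sqrt{\frac{-1109 + 6 \left(3 + 4\right)}{-185 + \left(3 + 4\right)} + 2527} = \sqrt{\frac{-1109 + 6 \cdot 7}{-185 + 7} + 2527} = \sqrt{\frac{-1109 + 42}{-178} + 2527} = \sqrt{\left(- \frac{1}{178}\right) \left(-1067\right) + 2527} = \sqrt{\frac{1067}{178} + 2527} = \sqrt{\frac{450873}{178}} = \frac{3 \sqrt{8917266}}{178}$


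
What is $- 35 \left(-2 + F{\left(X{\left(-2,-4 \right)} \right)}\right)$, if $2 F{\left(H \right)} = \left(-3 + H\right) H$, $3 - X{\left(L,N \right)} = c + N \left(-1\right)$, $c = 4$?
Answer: $-630$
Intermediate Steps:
$X{\left(L,N \right)} = -1 + N$ ($X{\left(L,N \right)} = 3 - \left(4 + N \left(-1\right)\right) = 3 - \left(4 - N\right) = 3 + \left(-4 + N\right) = -1 + N$)
$F{\left(H \right)} = \frac{H \left(-3 + H\right)}{2}$ ($F{\left(H \right)} = \frac{\left(-3 + H\right) H}{2} = \frac{H \left(-3 + H\right)}{2}$)
$- 35 \left(-2 + F{\left(X{\left(-2,-4 \right)} \right)}\right) = - 35 \left(-2 + \frac{\left(-1 - 4\right) \left(-3 - 5\right)}{2}\right) = - 35 \left(-2 + \frac{1}{2} \left(-5\right) \left(-3 - 5\right)\right) = - 35 \left(-2 + \frac{1}{2} \left(-5\right) \left(-8\right)\right) = - 35 \left(-2 + 20\right) = \left(-35\right) 18 = -630$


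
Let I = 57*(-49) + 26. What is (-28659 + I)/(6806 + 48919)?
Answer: -31426/55725 ≈ -0.56395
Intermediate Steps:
I = -2767 (I = -2793 + 26 = -2767)
(-28659 + I)/(6806 + 48919) = (-28659 - 2767)/(6806 + 48919) = -31426/55725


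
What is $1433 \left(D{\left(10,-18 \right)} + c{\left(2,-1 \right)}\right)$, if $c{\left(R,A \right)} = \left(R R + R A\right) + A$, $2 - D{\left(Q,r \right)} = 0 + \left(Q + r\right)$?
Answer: $15763$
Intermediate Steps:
$D{\left(Q,r \right)} = 2 - Q - r$ ($D{\left(Q,r \right)} = 2 - \left(0 + \left(Q + r\right)\right) = 2 - \left(Q + r\right) = 2 - Q - r$)
$c{\left(R,A \right)} = A + R^{2} + A R$ ($c{\left(R,A \right)} = \left(R^{2} + A R\right) + A = A + R^{2} + A R$)
$1433 \left(D{\left(10,-18 \right)} + c{\left(2,-1 \right)}\right) = 1433 \left(\left(2 - 10 - -18\right) - \left(3 - 4\right)\right) = 1433 \left(\left(2 - 10 + 18\right) - -1\right) = 1433 \left(10 + 1\right) = 1433 \cdot 11 = 15763$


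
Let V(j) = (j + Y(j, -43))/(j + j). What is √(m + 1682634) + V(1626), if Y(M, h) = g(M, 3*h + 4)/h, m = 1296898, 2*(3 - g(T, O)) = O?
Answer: 139705/279672 + 2*√744883 ≈ 1726.6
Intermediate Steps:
g(T, O) = 3 - O/2
Y(M, h) = (1 - 3*h/2)/h (Y(M, h) = (3 - (3*h + 4)/2)/h = (3 - (4 + 3*h)/2)/h = (3 + (-2 - 3*h/2))/h = (1 - 3*h/2)/h)
V(j) = (-131/86 + j)/(2*j) (V(j) = (j + (-3/2 + 1/(-43)))/(j + j) = (j + (-3/2 - 1/43))/((2*j)) = (j - 131/86)*(1/(2*j)) = (-131/86 + j)*(1/(2*j)) = (-131/86 + j)/(2*j))
√(m + 1682634) + V(1626) = √(1296898 + 1682634) + (1/172)*(-131 + 86*1626)/1626 = √2979532 + (1/172)*(1/1626)*(-131 + 139836) = 2*√744883 + (1/172)*(1/1626)*139705 = 2*√744883 + 139705/279672 = 139705/279672 + 2*√744883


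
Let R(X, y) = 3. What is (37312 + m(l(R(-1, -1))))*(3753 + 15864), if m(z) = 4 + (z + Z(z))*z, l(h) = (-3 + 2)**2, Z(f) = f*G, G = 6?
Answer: 732165291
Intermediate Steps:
Z(f) = 6*f (Z(f) = f*6 = 6*f)
l(h) = 1 (l(h) = (-1)**2 = 1)
m(z) = 4 + 7*z**2 (m(z) = 4 + (z + 6*z)*z = 4 + (7*z)*z = 4 + 7*z**2)
(37312 + m(l(R(-1, -1))))*(3753 + 15864) = (37312 + (4 + 7*1**2))*(3753 + 15864) = (37312 + (4 + 7*1))*19617 = (37312 + (4 + 7))*19617 = (37312 + 11)*19617 = 37323*19617 = 732165291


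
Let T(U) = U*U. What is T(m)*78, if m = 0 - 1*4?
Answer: 1248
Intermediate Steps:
m = -4 (m = 0 - 4 = -4)
T(U) = U²
T(m)*78 = (-4)²*78 = 16*78 = 1248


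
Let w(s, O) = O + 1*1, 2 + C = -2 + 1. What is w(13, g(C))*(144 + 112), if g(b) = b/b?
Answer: 512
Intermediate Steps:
C = -3 (C = -2 + (-2 + 1) = -2 - 1 = -3)
g(b) = 1
w(s, O) = 1 + O (w(s, O) = O + 1 = 1 + O)
w(13, g(C))*(144 + 112) = (1 + 1)*(144 + 112) = 2*256 = 512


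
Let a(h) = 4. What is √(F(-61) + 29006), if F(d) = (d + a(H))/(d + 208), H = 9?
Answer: 5*√56851/7 ≈ 170.31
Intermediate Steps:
F(d) = (4 + d)/(208 + d) (F(d) = (d + 4)/(d + 208) = (4 + d)/(208 + d))
√(F(-61) + 29006) = √((4 - 61)/(208 - 61) + 29006) = √(-57/147 + 29006) = √((1/147)*(-57) + 29006) = √(-19/49 + 29006) = √(1421275/49) = 5*√56851/7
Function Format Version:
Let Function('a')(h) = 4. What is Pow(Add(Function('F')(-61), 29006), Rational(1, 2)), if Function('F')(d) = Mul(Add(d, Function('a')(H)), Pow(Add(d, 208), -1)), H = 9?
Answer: Mul(Rational(5, 7), Pow(56851, Rational(1, 2))) ≈ 170.31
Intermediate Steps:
Function('F')(d) = Mul(Pow(Add(208, d), -1), Add(4, d)) (Function('F')(d) = Mul(Add(d, 4), Pow(Add(d, 208), -1)) = Mul(Add(4, d), Pow(Add(208, d), -1)) = Mul(Pow(Add(208, d), -1), Add(4, d)))
Pow(Add(Function('F')(-61), 29006), Rational(1, 2)) = Pow(Add(Mul(Pow(Add(208, -61), -1), Add(4, -61)), 29006), Rational(1, 2)) = Pow(Add(Mul(Pow(147, -1), -57), 29006), Rational(1, 2)) = Pow(Add(Mul(Rational(1, 147), -57), 29006), Rational(1, 2)) = Pow(Add(Rational(-19, 49), 29006), Rational(1, 2)) = Pow(Rational(1421275, 49), Rational(1, 2)) = Mul(Rational(5, 7), Pow(56851, Rational(1, 2)))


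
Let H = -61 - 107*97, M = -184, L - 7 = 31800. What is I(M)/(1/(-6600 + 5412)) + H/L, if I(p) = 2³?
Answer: -302304168/31807 ≈ -9504.3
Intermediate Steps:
L = 31807 (L = 7 + 31800 = 31807)
H = -10440 (H = -61 - 10379 = -10440)
I(p) = 8
I(M)/(1/(-6600 + 5412)) + H/L = 8/(1/(-6600 + 5412)) - 10440/31807 = 8/(1/(-1188)) - 10440*1/31807 = 8/(-1/1188) - 10440/31807 = 8*(-1188) - 10440/31807 = -9504 - 10440/31807 = -302304168/31807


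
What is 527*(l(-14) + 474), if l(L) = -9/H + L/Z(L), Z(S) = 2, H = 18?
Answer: 491691/2 ≈ 2.4585e+5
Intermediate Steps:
l(L) = -½ + L/2 (l(L) = -9/18 + L/2 = -9*1/18 + L*(½) = -½ + L/2)
527*(l(-14) + 474) = 527*((-½ + (½)*(-14)) + 474) = 527*((-½ - 7) + 474) = 527*(-15/2 + 474) = 527*(933/2) = 491691/2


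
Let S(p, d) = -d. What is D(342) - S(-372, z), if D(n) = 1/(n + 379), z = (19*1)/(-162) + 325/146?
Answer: 8996062/4263273 ≈ 2.1101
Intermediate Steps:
z = 12469/5913 (z = 19*(-1/162) + 325*(1/146) = -19/162 + 325/146 = 12469/5913 ≈ 2.1087)
D(n) = 1/(379 + n)
D(342) - S(-372, z) = 1/(379 + 342) - (-1)*12469/5913 = 1/721 - 1*(-12469/5913) = 1/721 + 12469/5913 = 8996062/4263273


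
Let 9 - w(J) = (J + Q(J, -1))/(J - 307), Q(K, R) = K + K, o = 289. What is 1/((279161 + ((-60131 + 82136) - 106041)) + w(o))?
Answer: 6/1171093 ≈ 5.1234e-6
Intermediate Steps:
Q(K, R) = 2*K
w(J) = 9 - 3*J/(-307 + J) (w(J) = 9 - (J + 2*J)/(J - 307) = 9 - 3*J/(-307 + J))
1/((279161 + ((-60131 + 82136) - 106041)) + w(o)) = 1/((279161 + ((-60131 + 82136) - 106041)) + 3*(-921 + 2*289)/(-307 + 289)) = 1/((279161 + (22005 - 106041)) + 3*(-921 + 578)/(-18)) = 1/((279161 - 84036) + 3*(-1/18)*(-343)) = 1/(195125 + 343/6) = 1/(1171093/6) = 6/1171093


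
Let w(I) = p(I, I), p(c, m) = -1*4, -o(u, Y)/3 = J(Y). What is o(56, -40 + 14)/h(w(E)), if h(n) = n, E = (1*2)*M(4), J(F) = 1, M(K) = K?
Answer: 3/4 ≈ 0.75000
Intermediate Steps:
o(u, Y) = -3 (o(u, Y) = -3*1 = -3)
p(c, m) = -4
E = 8 (E = (1*2)*4 = 2*4 = 8)
w(I) = -4
o(56, -40 + 14)/h(w(E)) = -3/(-4) = -3*(-1/4) = 3/4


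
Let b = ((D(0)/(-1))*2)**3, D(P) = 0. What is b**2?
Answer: 0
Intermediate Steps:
b = 0 (b = ((0/(-1))*2)**3 = (-1*0*2)**3 = (0*2)**3 = 0**3 = 0)
b**2 = 0**2 = 0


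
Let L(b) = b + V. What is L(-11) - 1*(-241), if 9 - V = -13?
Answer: 252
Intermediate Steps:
V = 22 (V = 9 - 1*(-13) = 9 + 13 = 22)
L(b) = 22 + b (L(b) = b + 22 = 22 + b)
L(-11) - 1*(-241) = (22 - 11) - 1*(-241) = 11 + 241 = 252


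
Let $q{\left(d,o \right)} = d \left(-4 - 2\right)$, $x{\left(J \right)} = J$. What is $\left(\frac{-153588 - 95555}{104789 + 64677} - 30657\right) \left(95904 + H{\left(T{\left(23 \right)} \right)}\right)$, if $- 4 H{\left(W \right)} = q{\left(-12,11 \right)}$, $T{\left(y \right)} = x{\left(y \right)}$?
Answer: $- \frac{249091131246615}{84733} \approx -2.9397 \cdot 10^{9}$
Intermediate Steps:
$T{\left(y \right)} = y$
$q{\left(d,o \right)} = - 6 d$ ($q{\left(d,o \right)} = d \left(-6\right) = - 6 d$)
$H{\left(W \right)} = -18$ ($H{\left(W \right)} = - \frac{\left(-6\right) \left(-12\right)}{4} = \left(- \frac{1}{4}\right) 72 = -18$)
$\left(\frac{-153588 - 95555}{104789 + 64677} - 30657\right) \left(95904 + H{\left(T{\left(23 \right)} \right)}\right) = \left(\frac{-153588 - 95555}{104789 + 64677} - 30657\right) \left(95904 - 18\right) = \left(- \frac{249143}{169466} - 30657\right) 95886 = \left(- \frac{5195568305}{169466}\right) 95886 = - \frac{249091131246615}{84733}$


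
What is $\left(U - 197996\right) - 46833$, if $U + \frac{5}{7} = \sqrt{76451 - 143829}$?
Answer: $- \frac{1713808}{7} + i \sqrt{67378} \approx -2.4483 \cdot 10^{5} + 259.57 i$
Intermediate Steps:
$U = - \frac{5}{7} + i \sqrt{67378}$ ($U = - \frac{5}{7} + \sqrt{76451 - 143829} = - \frac{5}{7} + \sqrt{-67378} = - \frac{5}{7} + i \sqrt{67378} \approx -0.71429 + 259.57 i$)
$\left(U - 197996\right) - 46833 = \left(\left(- \frac{5}{7} + i \sqrt{67378}\right) - 197996\right) - 46833 = \left(- \frac{1385977}{7} + i \sqrt{67378}\right) - 46833 = - \frac{1713808}{7} + i \sqrt{67378}$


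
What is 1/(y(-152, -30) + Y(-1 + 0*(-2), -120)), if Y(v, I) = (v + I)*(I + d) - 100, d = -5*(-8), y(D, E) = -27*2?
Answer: 1/9526 ≈ 0.00010498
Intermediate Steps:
y(D, E) = -54
d = 40
Y(v, I) = -100 + (40 + I)*(I + v) (Y(v, I) = (v + I)*(I + 40) - 100 = (I + v)*(40 + I) - 100 = (40 + I)*(I + v) - 100 = -100 + (40 + I)*(I + v))
1/(y(-152, -30) + Y(-1 + 0*(-2), -120)) = 1/(-54 + (-100 + (-120)² + 40*(-120) + 40*(-1 + 0*(-2)) - 120*(-1 + 0*(-2)))) = 1/(-54 + (-100 + 14400 - 4800 + 40*(-1 + 0) - 120*(-1 + 0))) = 1/(-54 + (-100 + 14400 - 4800 + 40*(-1) - 120*(-1))) = 1/(-54 + (-100 + 14400 - 4800 - 40 + 120)) = 1/(-54 + 9580) = 1/9526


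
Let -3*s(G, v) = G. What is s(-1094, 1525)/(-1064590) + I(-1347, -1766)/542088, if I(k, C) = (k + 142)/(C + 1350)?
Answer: -40476320717/120037104495360 ≈ -0.00033720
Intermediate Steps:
s(G, v) = -G/3
I(k, C) = (142 + k)/(1350 + C)
s(-1094, 1525)/(-1064590) + I(-1347, -1766)/542088 = -1/3*(-1094)/(-1064590) + ((142 - 1347)/(1350 - 1766))/542088 = (1094/3)*(-1/1064590) + (-1205/(-416))*(1/542088) = -547/1596885 - 1/416*(-1205)*(1/542088) = -547/1596885 + (1205/416)*(1/542088) = -547/1596885 + 1205/225508608 = -40476320717/120037104495360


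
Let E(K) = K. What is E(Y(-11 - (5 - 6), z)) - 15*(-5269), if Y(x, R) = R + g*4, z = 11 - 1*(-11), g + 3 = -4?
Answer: 79029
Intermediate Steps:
g = -7 (g = -3 - 4 = -7)
z = 22 (z = 11 + 11 = 22)
Y(x, R) = -28 + R (Y(x, R) = R - 7*4 = R - 28 = -28 + R)
E(Y(-11 - (5 - 6), z)) - 15*(-5269) = (-28 + 22) - 15*(-5269) = -6 + 79035 = 79029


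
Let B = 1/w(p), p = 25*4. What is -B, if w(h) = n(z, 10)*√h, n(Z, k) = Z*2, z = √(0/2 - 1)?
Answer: I/20 ≈ 0.05*I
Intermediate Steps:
p = 100
z = I (z = √(0*(½) - 1) = √(0 - 1) = √(-1) = I ≈ 1.0*I)
n(Z, k) = 2*Z
w(h) = 2*I*√h (w(h) = (2*I)*√h = 2*I*√h)
B = -I/20 (B = 1/(2*I*√100) = 1/(2*I*10) = 1/(20*I) = -I/20 ≈ -0.05*I)
-B = -(-1)*I/20 = I/20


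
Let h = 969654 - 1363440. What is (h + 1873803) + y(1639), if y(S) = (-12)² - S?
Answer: 1478522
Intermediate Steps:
h = -393786
y(S) = 144 - S
(h + 1873803) + y(1639) = (-393786 + 1873803) + (144 - 1*1639) = 1480017 + (144 - 1639) = 1480017 - 1495 = 1478522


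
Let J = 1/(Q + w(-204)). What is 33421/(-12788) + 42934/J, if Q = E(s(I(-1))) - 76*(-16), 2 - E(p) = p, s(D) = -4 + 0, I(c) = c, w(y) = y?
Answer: 558922678435/12788 ≈ 4.3707e+7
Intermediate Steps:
s(D) = -4
E(p) = 2 - p
Q = 1222 (Q = (2 - 1*(-4)) - 76*(-16) = (2 + 4) + 1216 = 6 + 1216 = 1222)
J = 1/1018 (J = 1/(1222 - 204) = 1/1018 ≈ 0.00098232)
33421/(-12788) + 42934/J = 33421/(-12788) + 42934/(1/1018) = 33421*(-1/12788) + 42934*1018 = -33421/12788 + 43706812 = 558922678435/12788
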